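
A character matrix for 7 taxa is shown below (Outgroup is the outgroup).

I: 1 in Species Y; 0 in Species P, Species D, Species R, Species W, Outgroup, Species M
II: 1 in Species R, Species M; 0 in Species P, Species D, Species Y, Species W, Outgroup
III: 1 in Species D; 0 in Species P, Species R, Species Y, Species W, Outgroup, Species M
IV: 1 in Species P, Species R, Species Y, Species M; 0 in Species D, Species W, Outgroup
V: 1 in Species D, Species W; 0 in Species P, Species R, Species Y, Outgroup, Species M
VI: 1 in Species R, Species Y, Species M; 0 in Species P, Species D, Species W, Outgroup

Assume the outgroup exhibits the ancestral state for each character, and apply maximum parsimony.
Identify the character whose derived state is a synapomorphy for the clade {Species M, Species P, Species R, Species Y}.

IV

The outgroup has state '0' for every character, so '1' is the derived state throughout.
I (derived state '1') is unique to Species Y (autapomorphy; uninformative for grouping).
Only Species M and Species R show the derived state '1' for II, supporting them as a clade.
III: derived state '1' in Species D only — an autapomorphy, so it tells us nothing about relationships among taxa.
IV (derived state '1') is shared by Species M, Species P, Species R, and Species Y — a synapomorphy uniting that clade.
V (derived state '1') is shared by Species D and Species W — a synapomorphy uniting that clade.
VI (derived state '1') is shared by Species M, Species R, and Species Y — a synapomorphy uniting that clade.
Most parsimonious ingroup topology: ((((Species R,Species M),Species Y),Species P),(Species W,Species D)).
The clade {Species M, Species P, Species R, Species Y} is supported by IV: its derived state '1' occurs in exactly those taxa and in no other taxon (including the outgroup).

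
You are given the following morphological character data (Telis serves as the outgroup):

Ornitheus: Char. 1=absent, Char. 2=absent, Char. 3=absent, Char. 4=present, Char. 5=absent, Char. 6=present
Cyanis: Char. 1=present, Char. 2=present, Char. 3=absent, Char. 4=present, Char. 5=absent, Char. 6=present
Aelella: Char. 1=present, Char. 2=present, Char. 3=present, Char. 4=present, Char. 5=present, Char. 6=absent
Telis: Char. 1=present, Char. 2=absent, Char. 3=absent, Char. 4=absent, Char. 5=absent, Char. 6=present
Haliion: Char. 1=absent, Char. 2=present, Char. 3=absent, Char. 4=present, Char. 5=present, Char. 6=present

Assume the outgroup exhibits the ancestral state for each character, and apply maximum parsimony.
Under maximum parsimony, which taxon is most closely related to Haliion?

Character polarity is set by the outgroup: the derived state is whichever differs from the outgroup's state, so for Char. 1, Char. 6 the derived state is 'absent', and for the remaining characters it is 'present'.
Char. 1 groups Haliion and Ornitheus, which is incompatible with the clades supported by the remaining characters; treating it as convergent (homoplasy) costs fewer steps than any alternative tree.
Char. 2 (derived state 'present') is shared by Aelella, Cyanis, and Haliion — a synapomorphy uniting that clade.
Char. 3: derived state 'present' in Aelella only — an autapomorphy, so it tells us nothing about relationships among taxa.
Char. 4 (derived state 'present') is shared by all ingroup taxa — unites the whole ingroup.
Char. 5 (derived state 'present') is shared by Aelella and Haliion — a synapomorphy uniting that clade.
Char. 6: derived state 'absent' in Aelella only — an autapomorphy, so it tells us nothing about relationships among taxa.
Most parsimonious ingroup topology: (Ornitheus,((Aelella,Haliion),Cyanis)).
Haliion and Aelella form a cherry on this tree, so they are sister taxa.

Aelella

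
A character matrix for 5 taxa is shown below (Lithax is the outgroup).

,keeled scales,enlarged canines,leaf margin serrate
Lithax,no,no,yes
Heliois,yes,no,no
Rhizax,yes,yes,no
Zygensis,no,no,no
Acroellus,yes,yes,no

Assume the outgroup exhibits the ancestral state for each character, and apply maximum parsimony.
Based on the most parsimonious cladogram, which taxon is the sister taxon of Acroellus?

Character polarity is set by the outgroup: the derived state is whichever differs from the outgroup's state, so for leaf margin serrate the derived state is 'no', and for the remaining characters it is 'yes'.
keeled scales: derived state 'yes' in Acroellus, Heliois, and Rhizax only — synapomorphy for {Acroellus, Heliois, Rhizax}.
enlarged canines (derived state 'yes') is shared by Acroellus and Rhizax — a synapomorphy uniting that clade.
leaf margin serrate (derived state 'no') is shared by all ingroup taxa — unites the whole ingroup.
Most parsimonious ingroup topology: ((Heliois,(Rhizax,Acroellus)),Zygensis).
Acroellus and Rhizax form a cherry on this tree, so they are sister taxa.

Rhizax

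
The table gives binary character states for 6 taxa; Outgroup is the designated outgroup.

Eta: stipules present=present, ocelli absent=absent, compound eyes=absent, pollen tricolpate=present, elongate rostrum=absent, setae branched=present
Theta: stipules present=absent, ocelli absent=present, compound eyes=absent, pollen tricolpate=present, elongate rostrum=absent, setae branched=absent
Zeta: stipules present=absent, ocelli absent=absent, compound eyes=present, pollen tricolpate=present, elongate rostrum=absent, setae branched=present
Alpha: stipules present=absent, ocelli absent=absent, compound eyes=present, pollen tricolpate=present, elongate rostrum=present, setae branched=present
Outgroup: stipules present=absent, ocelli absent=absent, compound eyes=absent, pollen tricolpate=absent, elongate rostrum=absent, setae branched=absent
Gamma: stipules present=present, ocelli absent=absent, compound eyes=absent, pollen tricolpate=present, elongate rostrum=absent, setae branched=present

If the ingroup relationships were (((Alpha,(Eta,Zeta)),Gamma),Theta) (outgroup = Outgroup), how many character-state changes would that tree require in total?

Map each character onto (((Alpha,(Eta,Zeta)),Gamma),Theta) (rooted by Outgroup) and count the minimum state changes it requires (Fitch parsimony):
stipules present: 2; ocelli absent: 1; compound eyes: 2; pollen tricolpate: 1; elongate rostrum: 1; setae branched: 1.
Total tree length = 8.

8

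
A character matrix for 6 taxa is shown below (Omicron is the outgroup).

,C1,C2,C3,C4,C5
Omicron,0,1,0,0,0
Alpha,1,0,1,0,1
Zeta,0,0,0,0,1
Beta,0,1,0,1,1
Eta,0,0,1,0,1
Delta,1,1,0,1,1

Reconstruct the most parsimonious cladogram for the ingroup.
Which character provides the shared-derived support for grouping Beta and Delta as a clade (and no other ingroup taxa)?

C4

Character polarity is set by the outgroup: the derived state is whichever differs from the outgroup's state, so for C2 the derived state is '0', and for the remaining characters it is '1'.
C1 groups Alpha and Delta, which is incompatible with the clades supported by the remaining characters; treating it as convergent (homoplasy) costs fewer steps than any alternative tree.
C2: derived state '0' in Alpha, Eta, and Zeta only — synapomorphy for {Alpha, Eta, Zeta}.
C3 (derived state '1') is shared by Alpha and Eta — a synapomorphy uniting that clade.
Only Beta and Delta show the derived state '1' for C4, supporting them as a clade.
All ingroup taxa share the derived state '1' for C5; it defines the ingroup but does not resolve relationships within it.
Most parsimonious ingroup topology: (((Alpha,Eta),Zeta),(Beta,Delta)).
The clade {Beta, Delta} is supported by C4: its derived state '1' occurs in exactly those taxa and in no other taxon (including the outgroup).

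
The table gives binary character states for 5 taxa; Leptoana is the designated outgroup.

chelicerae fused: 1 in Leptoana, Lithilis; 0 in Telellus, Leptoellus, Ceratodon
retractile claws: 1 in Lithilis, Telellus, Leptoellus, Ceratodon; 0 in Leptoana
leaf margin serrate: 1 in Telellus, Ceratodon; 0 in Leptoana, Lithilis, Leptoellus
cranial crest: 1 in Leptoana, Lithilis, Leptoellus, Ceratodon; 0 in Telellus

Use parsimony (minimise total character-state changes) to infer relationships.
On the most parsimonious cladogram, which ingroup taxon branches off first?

Character polarity is set by the outgroup: the derived state is whichever differs from the outgroup's state, so for chelicerae fused, cranial crest the derived state is '0', and for the remaining characters it is '1'.
chelicerae fused (derived state '0') is shared by Ceratodon, Leptoellus, and Telellus — a synapomorphy uniting that clade.
All ingroup taxa share the derived state '1' for retractile claws; it defines the ingroup but does not resolve relationships within it.
Only Ceratodon and Telellus show the derived state '1' for leaf margin serrate, supporting them as a clade.
cranial crest (derived state '0') is unique to Telellus (autapomorphy; uninformative for grouping).
Most parsimonious ingroup topology: (Lithilis,((Telellus,Ceratodon),Leptoellus)).
Lithilis is sister to the clade containing all other ingroup taxa, so it is the earliest-diverging (most basal) ingroup lineage.

Lithilis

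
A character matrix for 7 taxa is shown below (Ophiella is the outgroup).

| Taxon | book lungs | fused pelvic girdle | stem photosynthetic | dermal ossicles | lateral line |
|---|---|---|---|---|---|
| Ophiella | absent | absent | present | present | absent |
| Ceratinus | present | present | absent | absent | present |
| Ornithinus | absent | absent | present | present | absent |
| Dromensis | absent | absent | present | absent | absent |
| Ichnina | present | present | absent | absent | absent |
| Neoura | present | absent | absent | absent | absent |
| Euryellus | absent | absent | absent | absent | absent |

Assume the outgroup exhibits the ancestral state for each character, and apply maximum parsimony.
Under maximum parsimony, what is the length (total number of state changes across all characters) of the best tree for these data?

5

Character polarity is set by the outgroup: the derived state is whichever differs from the outgroup's state, so for stem photosynthetic, dermal ossicles the derived state is 'absent', and for the remaining characters it is 'present'.
book lungs: derived state 'present' in Ceratinus, Ichnina, and Neoura only — synapomorphy for {Ceratinus, Ichnina, Neoura}.
fused pelvic girdle (derived state 'present') is shared by Ceratinus and Ichnina — a synapomorphy uniting that clade.
Only Ceratinus, Euryellus, Ichnina, and Neoura show the derived state 'absent' for stem photosynthetic, supporting them as a clade.
dermal ossicles (derived state 'absent') is shared by Ceratinus, Dromensis, Euryellus, Ichnina, and Neoura — a synapomorphy uniting that clade.
lateral line (derived state 'present') is unique to Ceratinus (autapomorphy; uninformative for grouping).
Most parsimonious ingroup topology: (((((Ceratinus,Ichnina),Neoura),Euryellus),Dromensis),Ornithinus).
Changes per character on this tree: book lungs: 1; fused pelvic girdle: 1; stem photosynthetic: 1; dermal ossicles: 1; lateral line: 1.
Total = 5.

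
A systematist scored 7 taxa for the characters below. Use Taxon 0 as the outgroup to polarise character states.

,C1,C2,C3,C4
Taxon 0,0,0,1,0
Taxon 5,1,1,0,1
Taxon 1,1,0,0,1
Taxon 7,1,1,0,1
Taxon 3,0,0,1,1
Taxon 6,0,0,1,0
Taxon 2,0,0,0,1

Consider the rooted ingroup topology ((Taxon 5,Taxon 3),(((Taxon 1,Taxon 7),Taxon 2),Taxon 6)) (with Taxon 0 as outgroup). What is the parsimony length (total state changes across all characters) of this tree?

Map each character onto ((Taxon 5,Taxon 3),(((Taxon 1,Taxon 7),Taxon 2),Taxon 6)) (rooted by Taxon 0) and count the minimum state changes it requires (Fitch parsimony):
C1: 2; C2: 2; C3: 2; C4: 2.
Total tree length = 8.

8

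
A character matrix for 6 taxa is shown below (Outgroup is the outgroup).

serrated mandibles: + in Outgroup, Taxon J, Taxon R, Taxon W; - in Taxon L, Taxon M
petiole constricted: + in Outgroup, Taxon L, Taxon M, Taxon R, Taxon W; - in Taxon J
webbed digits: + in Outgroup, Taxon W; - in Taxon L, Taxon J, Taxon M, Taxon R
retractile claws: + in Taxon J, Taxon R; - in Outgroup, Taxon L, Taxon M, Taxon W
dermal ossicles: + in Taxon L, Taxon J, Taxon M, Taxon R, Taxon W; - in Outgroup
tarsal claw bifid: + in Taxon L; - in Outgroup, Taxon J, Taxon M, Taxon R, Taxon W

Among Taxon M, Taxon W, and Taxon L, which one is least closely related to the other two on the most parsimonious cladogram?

Character polarity is set by the outgroup: the derived state is whichever differs from the outgroup's state, so for serrated mandibles, petiole constricted, webbed digits the derived state is '-', and for the remaining characters it is '+'.
Only Taxon L and Taxon M show the derived state '-' for serrated mandibles, supporting them as a clade.
petiole constricted: derived state '-' in Taxon J only — an autapomorphy, so it tells us nothing about relationships among taxa.
webbed digits (derived state '-') is shared by Taxon J, Taxon L, Taxon M, and Taxon R — a synapomorphy uniting that clade.
retractile claws: derived state '+' in Taxon J and Taxon R only — synapomorphy for {Taxon J, Taxon R}.
dermal ossicles (derived state '+') is shared by all ingroup taxa — unites the whole ingroup.
tarsal claw bifid (derived state '+') is unique to Taxon L (autapomorphy; uninformative for grouping).
Most parsimonious ingroup topology: (((Taxon L,Taxon M),(Taxon J,Taxon R)),Taxon W).
Taxon L and Taxon M share a more recent common ancestor with each other than either does with Taxon W, so Taxon W is the least closely related of the three.

Taxon W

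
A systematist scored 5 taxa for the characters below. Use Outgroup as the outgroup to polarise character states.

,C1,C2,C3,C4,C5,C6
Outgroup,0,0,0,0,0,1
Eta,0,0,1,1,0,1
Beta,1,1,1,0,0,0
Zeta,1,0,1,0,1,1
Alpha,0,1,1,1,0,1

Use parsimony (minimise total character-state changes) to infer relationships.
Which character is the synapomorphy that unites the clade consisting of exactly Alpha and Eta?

C4

Character polarity is set by the outgroup: the derived state is whichever differs from the outgroup's state, so for C6 the derived state is '0', and for the remaining characters it is '1'.
Only Beta and Zeta show the derived state '1' for C1, supporting them as a clade.
C2 groups Alpha and Beta, which is incompatible with the clades supported by the remaining characters; treating it as convergent (homoplasy) costs fewer steps than any alternative tree.
C3 (derived state '1') is shared by all ingroup taxa — unites the whole ingroup.
C4: derived state '1' in Alpha and Eta only — synapomorphy for {Alpha, Eta}.
C5 (derived state '1') is unique to Zeta (autapomorphy; uninformative for grouping).
C6: derived state '0' in Beta only — an autapomorphy, so it tells us nothing about relationships among taxa.
Most parsimonious ingroup topology: ((Eta,Alpha),(Beta,Zeta)).
The clade {Alpha, Eta} is supported by C4: its derived state '1' occurs in exactly those taxa and in no other taxon (including the outgroup).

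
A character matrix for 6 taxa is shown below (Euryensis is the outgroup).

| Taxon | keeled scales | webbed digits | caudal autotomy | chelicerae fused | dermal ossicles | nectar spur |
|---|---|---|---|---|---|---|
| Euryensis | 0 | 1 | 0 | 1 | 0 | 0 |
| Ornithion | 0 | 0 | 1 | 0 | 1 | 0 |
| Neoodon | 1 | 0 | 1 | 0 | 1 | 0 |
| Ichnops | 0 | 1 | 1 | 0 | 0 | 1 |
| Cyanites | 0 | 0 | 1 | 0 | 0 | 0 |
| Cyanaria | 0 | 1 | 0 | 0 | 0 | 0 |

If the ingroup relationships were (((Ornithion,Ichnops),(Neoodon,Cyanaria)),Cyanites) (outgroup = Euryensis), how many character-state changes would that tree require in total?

Map each character onto (((Ornithion,Ichnops),(Neoodon,Cyanaria)),Cyanites) (rooted by Euryensis) and count the minimum state changes it requires (Fitch parsimony):
keeled scales: 1; webbed digits: 3; caudal autotomy: 2; chelicerae fused: 1; dermal ossicles: 2; nectar spur: 1.
Total tree length = 10.

10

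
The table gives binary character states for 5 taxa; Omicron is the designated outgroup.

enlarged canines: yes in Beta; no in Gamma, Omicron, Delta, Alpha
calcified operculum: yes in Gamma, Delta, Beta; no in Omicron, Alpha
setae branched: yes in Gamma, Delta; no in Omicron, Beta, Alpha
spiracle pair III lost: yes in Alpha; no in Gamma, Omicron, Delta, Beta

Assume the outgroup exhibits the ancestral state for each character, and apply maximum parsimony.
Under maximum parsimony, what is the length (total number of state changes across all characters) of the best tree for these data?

The outgroup has state 'no' for every character, so 'yes' is the derived state throughout.
enlarged canines: derived state 'yes' in Beta only — an autapomorphy, so it tells us nothing about relationships among taxa.
calcified operculum: derived state 'yes' in Beta, Delta, and Gamma only — synapomorphy for {Beta, Delta, Gamma}.
setae branched: derived state 'yes' in Delta and Gamma only — synapomorphy for {Delta, Gamma}.
spiracle pair III lost (derived state 'yes') is unique to Alpha (autapomorphy; uninformative for grouping).
Most parsimonious ingroup topology: ((Beta,(Delta,Gamma)),Alpha).
Changes per character on this tree: enlarged canines: 1; calcified operculum: 1; setae branched: 1; spiracle pair III lost: 1.
Total = 4.

4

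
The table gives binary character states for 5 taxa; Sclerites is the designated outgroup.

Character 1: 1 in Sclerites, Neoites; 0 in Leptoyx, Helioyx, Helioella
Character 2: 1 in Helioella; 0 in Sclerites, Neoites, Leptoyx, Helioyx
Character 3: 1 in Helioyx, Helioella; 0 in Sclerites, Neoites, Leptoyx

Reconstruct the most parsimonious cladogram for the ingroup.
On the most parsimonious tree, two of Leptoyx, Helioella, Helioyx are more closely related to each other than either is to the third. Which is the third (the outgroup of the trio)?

Character polarity is set by the outgroup: the derived state is whichever differs from the outgroup's state, so for Character 1 the derived state is '0', and for the remaining characters it is '1'.
Character 1 (derived state '0') is shared by Helioella, Helioyx, and Leptoyx — a synapomorphy uniting that clade.
Character 2: derived state '1' in Helioella only — an autapomorphy, so it tells us nothing about relationships among taxa.
Only Helioella and Helioyx show the derived state '1' for Character 3, supporting them as a clade.
Most parsimonious ingroup topology: (Neoites,(Leptoyx,(Helioyx,Helioella))).
Helioyx and Helioella share a more recent common ancestor with each other than either does with Leptoyx, so Leptoyx is the least closely related of the three.

Leptoyx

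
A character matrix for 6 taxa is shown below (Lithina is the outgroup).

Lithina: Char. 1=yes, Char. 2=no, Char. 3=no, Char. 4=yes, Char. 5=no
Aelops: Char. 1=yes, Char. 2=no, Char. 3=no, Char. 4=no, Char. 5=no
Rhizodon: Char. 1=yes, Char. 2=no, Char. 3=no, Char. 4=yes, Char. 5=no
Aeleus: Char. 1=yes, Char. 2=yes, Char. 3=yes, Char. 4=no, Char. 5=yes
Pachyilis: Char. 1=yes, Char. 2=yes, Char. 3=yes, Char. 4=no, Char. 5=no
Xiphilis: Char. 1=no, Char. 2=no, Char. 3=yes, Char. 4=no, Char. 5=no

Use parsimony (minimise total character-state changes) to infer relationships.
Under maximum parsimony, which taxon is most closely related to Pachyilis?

Character polarity is set by the outgroup: the derived state is whichever differs from the outgroup's state, so for Char. 1, Char. 4 the derived state is 'no', and for the remaining characters it is 'yes'.
Char. 1 (derived state 'no') is unique to Xiphilis (autapomorphy; uninformative for grouping).
Only Aeleus and Pachyilis show the derived state 'yes' for Char. 2, supporting them as a clade.
Char. 3 (derived state 'yes') is shared by Aeleus, Pachyilis, and Xiphilis — a synapomorphy uniting that clade.
Char. 4: derived state 'no' in Aeleus, Aelops, Pachyilis, and Xiphilis only — synapomorphy for {Aeleus, Aelops, Pachyilis, Xiphilis}.
Char. 5 (derived state 'yes') is unique to Aeleus (autapomorphy; uninformative for grouping).
Most parsimonious ingroup topology: ((Aelops,((Aeleus,Pachyilis),Xiphilis)),Rhizodon).
Pachyilis and Aeleus form a cherry on this tree, so they are sister taxa.

Aeleus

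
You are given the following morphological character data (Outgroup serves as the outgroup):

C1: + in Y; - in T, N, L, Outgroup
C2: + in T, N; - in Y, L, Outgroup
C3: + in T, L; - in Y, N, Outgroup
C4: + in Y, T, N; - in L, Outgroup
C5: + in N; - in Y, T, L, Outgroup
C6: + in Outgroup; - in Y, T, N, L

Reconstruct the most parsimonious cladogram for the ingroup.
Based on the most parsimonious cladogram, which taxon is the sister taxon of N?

T

Character polarity is set by the outgroup: the derived state is whichever differs from the outgroup's state, so for C6 the derived state is '-', and for the remaining characters it is '+'.
C1 (derived state '+') is unique to Y (autapomorphy; uninformative for grouping).
C2 (derived state '+') is shared by N and T — a synapomorphy uniting that clade.
C3 (state '+') occurs in L and T but conflicts with the nesting implied by the other characters — most parsimoniously interpreted as homoplasy.
C4 (derived state '+') is shared by N, T, and Y — a synapomorphy uniting that clade.
C5: derived state '+' in N only — an autapomorphy, so it tells us nothing about relationships among taxa.
All ingroup taxa share the derived state '-' for C6; it defines the ingroup but does not resolve relationships within it.
Most parsimonious ingroup topology: (((T,N),Y),L).
N and T form a cherry on this tree, so they are sister taxa.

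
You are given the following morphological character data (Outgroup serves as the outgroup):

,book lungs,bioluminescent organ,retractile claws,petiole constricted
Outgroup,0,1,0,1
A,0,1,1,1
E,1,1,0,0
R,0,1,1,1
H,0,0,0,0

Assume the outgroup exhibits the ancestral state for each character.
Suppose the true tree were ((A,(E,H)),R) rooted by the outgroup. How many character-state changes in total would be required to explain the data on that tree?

5

Map each character onto ((A,(E,H)),R) (rooted by Outgroup) and count the minimum state changes it requires (Fitch parsimony):
book lungs: 1; bioluminescent organ: 1; retractile claws: 2; petiole constricted: 1.
Total tree length = 5.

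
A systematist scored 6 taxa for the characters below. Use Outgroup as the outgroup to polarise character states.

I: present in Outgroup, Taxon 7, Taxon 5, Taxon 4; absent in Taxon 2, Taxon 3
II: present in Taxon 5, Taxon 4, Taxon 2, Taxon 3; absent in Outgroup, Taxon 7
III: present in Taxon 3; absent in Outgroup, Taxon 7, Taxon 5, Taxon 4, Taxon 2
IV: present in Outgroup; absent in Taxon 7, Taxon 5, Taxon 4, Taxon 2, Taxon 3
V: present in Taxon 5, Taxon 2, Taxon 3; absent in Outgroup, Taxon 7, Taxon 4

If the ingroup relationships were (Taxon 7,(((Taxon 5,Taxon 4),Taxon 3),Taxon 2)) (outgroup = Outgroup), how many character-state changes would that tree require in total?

Map each character onto (Taxon 7,(((Taxon 5,Taxon 4),Taxon 3),Taxon 2)) (rooted by Outgroup) and count the minimum state changes it requires (Fitch parsimony):
I: 2; II: 1; III: 1; IV: 1; V: 2.
Total tree length = 7.

7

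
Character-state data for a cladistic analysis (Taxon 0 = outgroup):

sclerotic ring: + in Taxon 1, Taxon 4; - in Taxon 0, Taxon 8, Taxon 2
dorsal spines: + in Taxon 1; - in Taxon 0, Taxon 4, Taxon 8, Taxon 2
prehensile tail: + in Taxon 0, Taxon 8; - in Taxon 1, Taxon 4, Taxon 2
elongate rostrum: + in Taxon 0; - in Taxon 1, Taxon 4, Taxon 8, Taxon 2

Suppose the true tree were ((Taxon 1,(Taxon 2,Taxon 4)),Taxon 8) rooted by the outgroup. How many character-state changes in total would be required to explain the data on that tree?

Map each character onto ((Taxon 1,(Taxon 2,Taxon 4)),Taxon 8) (rooted by Taxon 0) and count the minimum state changes it requires (Fitch parsimony):
sclerotic ring: 2; dorsal spines: 1; prehensile tail: 1; elongate rostrum: 1.
Total tree length = 5.

5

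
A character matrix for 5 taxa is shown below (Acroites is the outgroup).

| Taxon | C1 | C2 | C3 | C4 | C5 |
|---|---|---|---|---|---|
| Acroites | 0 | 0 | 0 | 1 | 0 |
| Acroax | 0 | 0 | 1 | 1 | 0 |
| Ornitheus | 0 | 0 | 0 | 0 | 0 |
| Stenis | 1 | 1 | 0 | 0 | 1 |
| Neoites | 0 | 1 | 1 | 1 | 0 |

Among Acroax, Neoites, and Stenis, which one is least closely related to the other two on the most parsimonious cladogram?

Character polarity is set by the outgroup: the derived state is whichever differs from the outgroup's state, so for C4 the derived state is '0', and for the remaining characters it is '1'.
C1 (derived state '1') is unique to Stenis (autapomorphy; uninformative for grouping).
C2 groups Neoites and Stenis, which is incompatible with the clades supported by the remaining characters; treating it as convergent (homoplasy) costs fewer steps than any alternative tree.
C3: derived state '1' in Acroax and Neoites only — synapomorphy for {Acroax, Neoites}.
C4 (derived state '0') is shared by Ornitheus and Stenis — a synapomorphy uniting that clade.
C5: derived state '1' in Stenis only — an autapomorphy, so it tells us nothing about relationships among taxa.
Most parsimonious ingroup topology: ((Acroax,Neoites),(Ornitheus,Stenis)).
Neoites and Acroax share a more recent common ancestor with each other than either does with Stenis, so Stenis is the least closely related of the three.

Stenis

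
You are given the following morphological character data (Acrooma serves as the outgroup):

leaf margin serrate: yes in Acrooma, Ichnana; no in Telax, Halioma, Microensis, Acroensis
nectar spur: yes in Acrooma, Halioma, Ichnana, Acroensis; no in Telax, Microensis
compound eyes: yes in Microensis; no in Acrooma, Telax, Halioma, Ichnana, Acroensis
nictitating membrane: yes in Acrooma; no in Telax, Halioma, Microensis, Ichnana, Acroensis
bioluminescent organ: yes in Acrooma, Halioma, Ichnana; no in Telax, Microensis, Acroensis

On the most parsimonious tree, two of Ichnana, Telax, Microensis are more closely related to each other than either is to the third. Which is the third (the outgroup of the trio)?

Ichnana

Character polarity is set by the outgroup: the derived state is whichever differs from the outgroup's state, so for leaf margin serrate, nectar spur, nictitating membrane, bioluminescent organ the derived state is 'no', and for the remaining characters it is 'yes'.
leaf margin serrate: derived state 'no' in Acroensis, Halioma, Microensis, and Telax only — synapomorphy for {Acroensis, Halioma, Microensis, Telax}.
Only Microensis and Telax show the derived state 'no' for nectar spur, supporting them as a clade.
compound eyes (derived state 'yes') is unique to Microensis (autapomorphy; uninformative for grouping).
nictitating membrane (derived state 'no') is shared by all ingroup taxa — unites the whole ingroup.
bioluminescent organ (derived state 'no') is shared by Acroensis, Microensis, and Telax — a synapomorphy uniting that clade.
Most parsimonious ingroup topology: ((((Telax,Microensis),Acroensis),Halioma),Ichnana).
Microensis and Telax share a more recent common ancestor with each other than either does with Ichnana, so Ichnana is the least closely related of the three.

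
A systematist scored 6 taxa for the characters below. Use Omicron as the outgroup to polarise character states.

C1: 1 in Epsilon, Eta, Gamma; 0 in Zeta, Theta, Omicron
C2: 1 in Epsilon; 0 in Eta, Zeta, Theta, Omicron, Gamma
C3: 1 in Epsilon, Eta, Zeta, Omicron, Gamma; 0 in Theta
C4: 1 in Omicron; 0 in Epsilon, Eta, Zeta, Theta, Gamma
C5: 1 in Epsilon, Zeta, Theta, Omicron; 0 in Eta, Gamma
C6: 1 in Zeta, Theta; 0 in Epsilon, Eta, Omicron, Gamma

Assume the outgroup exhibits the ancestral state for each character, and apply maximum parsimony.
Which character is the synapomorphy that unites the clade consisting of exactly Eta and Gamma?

Character polarity is set by the outgroup: the derived state is whichever differs from the outgroup's state, so for C3, C4, C5 the derived state is '0', and for the remaining characters it is '1'.
C1 (derived state '1') is shared by Epsilon, Eta, and Gamma — a synapomorphy uniting that clade.
C2 (derived state '1') is unique to Epsilon (autapomorphy; uninformative for grouping).
C3: derived state '0' in Theta only — an autapomorphy, so it tells us nothing about relationships among taxa.
All ingroup taxa share the derived state '0' for C4; it defines the ingroup but does not resolve relationships within it.
C5: derived state '0' in Eta and Gamma only — synapomorphy for {Eta, Gamma}.
Only Theta and Zeta show the derived state '1' for C6, supporting them as a clade.
Most parsimonious ingroup topology: ((Zeta,Theta),(Epsilon,(Eta,Gamma))).
The clade {Eta, Gamma} is supported by C5: its derived state '0' occurs in exactly those taxa and in no other taxon (including the outgroup).

C5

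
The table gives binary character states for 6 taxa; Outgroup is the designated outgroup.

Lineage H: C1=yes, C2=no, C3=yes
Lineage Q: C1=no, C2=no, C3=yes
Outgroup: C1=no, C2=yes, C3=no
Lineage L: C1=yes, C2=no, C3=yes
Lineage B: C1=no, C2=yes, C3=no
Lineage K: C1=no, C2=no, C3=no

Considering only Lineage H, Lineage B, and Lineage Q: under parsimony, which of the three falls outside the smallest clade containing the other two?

Lineage B

Character polarity is set by the outgroup: the derived state is whichever differs from the outgroup's state, so for C2 the derived state is 'no', and for the remaining characters it is 'yes'.
C1: derived state 'yes' in Lineage H and Lineage L only — synapomorphy for {Lineage H, Lineage L}.
Only Lineage H, Lineage K, Lineage L, and Lineage Q show the derived state 'no' for C2, supporting them as a clade.
Only Lineage H, Lineage L, and Lineage Q show the derived state 'yes' for C3, supporting them as a clade.
Most parsimonious ingroup topology: ((((Lineage L,Lineage H),Lineage Q),Lineage K),Lineage B).
Lineage Q and Lineage H share a more recent common ancestor with each other than either does with Lineage B, so Lineage B is the least closely related of the three.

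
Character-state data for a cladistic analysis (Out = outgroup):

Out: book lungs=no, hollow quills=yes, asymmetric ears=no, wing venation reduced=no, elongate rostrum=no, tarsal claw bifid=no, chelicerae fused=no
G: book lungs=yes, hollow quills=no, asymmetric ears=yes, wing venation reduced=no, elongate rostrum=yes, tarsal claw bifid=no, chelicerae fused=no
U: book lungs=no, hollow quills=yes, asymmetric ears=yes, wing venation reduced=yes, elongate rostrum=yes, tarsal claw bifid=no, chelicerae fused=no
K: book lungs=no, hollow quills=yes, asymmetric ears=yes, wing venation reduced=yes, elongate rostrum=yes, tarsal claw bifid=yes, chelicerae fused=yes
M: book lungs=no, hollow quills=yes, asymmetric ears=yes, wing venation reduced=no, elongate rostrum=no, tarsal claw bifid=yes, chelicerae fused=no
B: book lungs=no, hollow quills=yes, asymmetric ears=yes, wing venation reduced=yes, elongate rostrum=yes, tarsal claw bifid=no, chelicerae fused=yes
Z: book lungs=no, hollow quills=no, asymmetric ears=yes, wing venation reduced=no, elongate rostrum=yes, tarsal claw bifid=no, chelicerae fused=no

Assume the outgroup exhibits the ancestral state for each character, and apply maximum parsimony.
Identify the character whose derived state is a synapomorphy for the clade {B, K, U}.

wing venation reduced

Character polarity is set by the outgroup: the derived state is whichever differs from the outgroup's state, so for hollow quills the derived state is 'no', and for the remaining characters it is 'yes'.
book lungs (derived state 'yes') is unique to G (autapomorphy; uninformative for grouping).
Only G and Z show the derived state 'no' for hollow quills, supporting them as a clade.
All ingroup taxa share the derived state 'yes' for asymmetric ears; it defines the ingroup but does not resolve relationships within it.
Only B, K, and U show the derived state 'yes' for wing venation reduced, supporting them as a clade.
Only B, G, K, U, and Z show the derived state 'yes' for elongate rostrum, supporting them as a clade.
tarsal claw bifid (state 'yes') occurs in K and M but conflicts with the nesting implied by the other characters — most parsimoniously interpreted as homoplasy.
Only B and K show the derived state 'yes' for chelicerae fused, supporting them as a clade.
Most parsimonious ingroup topology: (((G,Z),(U,(K,B))),M).
The clade {B, K, U} is supported by wing venation reduced: its derived state 'yes' occurs in exactly those taxa and in no other taxon (including the outgroup).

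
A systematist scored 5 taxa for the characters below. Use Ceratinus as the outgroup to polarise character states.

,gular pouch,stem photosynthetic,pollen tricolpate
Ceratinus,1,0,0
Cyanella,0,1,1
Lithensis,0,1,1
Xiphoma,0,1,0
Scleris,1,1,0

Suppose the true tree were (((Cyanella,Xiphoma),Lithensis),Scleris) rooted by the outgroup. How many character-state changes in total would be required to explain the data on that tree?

Map each character onto (((Cyanella,Xiphoma),Lithensis),Scleris) (rooted by Ceratinus) and count the minimum state changes it requires (Fitch parsimony):
gular pouch: 1; stem photosynthetic: 1; pollen tricolpate: 2.
Total tree length = 4.

4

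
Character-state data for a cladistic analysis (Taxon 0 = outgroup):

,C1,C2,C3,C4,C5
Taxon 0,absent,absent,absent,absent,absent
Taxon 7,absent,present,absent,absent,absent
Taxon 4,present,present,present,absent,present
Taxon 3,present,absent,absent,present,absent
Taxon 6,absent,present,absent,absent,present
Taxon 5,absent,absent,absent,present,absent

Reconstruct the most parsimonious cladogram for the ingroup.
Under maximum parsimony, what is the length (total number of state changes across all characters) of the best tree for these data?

The outgroup has state 'absent' for every character, so 'present' is the derived state throughout.
C1 (state 'present') occurs in Taxon 3 and Taxon 4 but conflicts with the nesting implied by the other characters — most parsimoniously interpreted as homoplasy.
C2 (derived state 'present') is shared by Taxon 4, Taxon 6, and Taxon 7 — a synapomorphy uniting that clade.
C3: derived state 'present' in Taxon 4 only — an autapomorphy, so it tells us nothing about relationships among taxa.
C4: derived state 'present' in Taxon 3 and Taxon 5 only — synapomorphy for {Taxon 3, Taxon 5}.
C5: derived state 'present' in Taxon 4 and Taxon 6 only — synapomorphy for {Taxon 4, Taxon 6}.
Most parsimonious ingroup topology: ((Taxon 7,(Taxon 4,Taxon 6)),(Taxon 3,Taxon 5)).
Changes per character on this tree: C1: 2; C2: 1; C3: 1; C4: 1; C5: 1.
Total = 6.

6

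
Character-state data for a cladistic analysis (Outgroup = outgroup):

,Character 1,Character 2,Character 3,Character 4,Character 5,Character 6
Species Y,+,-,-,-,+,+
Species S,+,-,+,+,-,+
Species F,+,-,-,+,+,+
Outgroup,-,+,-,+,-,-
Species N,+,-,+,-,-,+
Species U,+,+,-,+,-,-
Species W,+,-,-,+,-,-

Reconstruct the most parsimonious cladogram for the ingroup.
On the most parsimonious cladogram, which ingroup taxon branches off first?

Species U

Character polarity is set by the outgroup: the derived state is whichever differs from the outgroup's state, so for Character 2, Character 4 the derived state is '-', and for the remaining characters it is '+'.
Character 1 (derived state '+') is shared by all ingroup taxa — unites the whole ingroup.
Character 2 (derived state '-') is shared by Species F, Species N, Species S, Species W, and Species Y — a synapomorphy uniting that clade.
Character 3: derived state '+' in Species N and Species S only — synapomorphy for {Species N, Species S}.
Character 4 (state '-') occurs in Species N and Species Y but conflicts with the nesting implied by the other characters — most parsimoniously interpreted as homoplasy.
Character 5: derived state '+' in Species F and Species Y only — synapomorphy for {Species F, Species Y}.
Character 6 (derived state '+') is shared by Species F, Species N, Species S, and Species Y — a synapomorphy uniting that clade.
Most parsimonious ingroup topology: ((((Species N,Species S),(Species F,Species Y)),Species W),Species U).
Species U is sister to the clade containing all other ingroup taxa, so it is the earliest-diverging (most basal) ingroup lineage.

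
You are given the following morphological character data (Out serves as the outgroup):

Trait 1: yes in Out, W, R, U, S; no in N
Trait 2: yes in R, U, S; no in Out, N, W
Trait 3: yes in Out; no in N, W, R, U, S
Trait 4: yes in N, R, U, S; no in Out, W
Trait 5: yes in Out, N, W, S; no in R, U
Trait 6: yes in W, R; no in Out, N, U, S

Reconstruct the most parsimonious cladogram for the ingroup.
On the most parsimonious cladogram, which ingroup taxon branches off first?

Character polarity is set by the outgroup: the derived state is whichever differs from the outgroup's state, so for Trait 1, Trait 3, Trait 5 the derived state is 'no', and for the remaining characters it is 'yes'.
Trait 1: derived state 'no' in N only — an autapomorphy, so it tells us nothing about relationships among taxa.
Trait 2: derived state 'yes' in R, S, and U only — synapomorphy for {R, S, U}.
All ingroup taxa share the derived state 'no' for Trait 3; it defines the ingroup but does not resolve relationships within it.
Only N, R, S, and U show the derived state 'yes' for Trait 4, supporting them as a clade.
Only R and U show the derived state 'no' for Trait 5, supporting them as a clade.
Trait 6 (state 'yes') occurs in R and W but conflicts with the nesting implied by the other characters — most parsimoniously interpreted as homoplasy.
Most parsimonious ingroup topology: ((N,((R,U),S)),W).
W is sister to the clade containing all other ingroup taxa, so it is the earliest-diverging (most basal) ingroup lineage.

W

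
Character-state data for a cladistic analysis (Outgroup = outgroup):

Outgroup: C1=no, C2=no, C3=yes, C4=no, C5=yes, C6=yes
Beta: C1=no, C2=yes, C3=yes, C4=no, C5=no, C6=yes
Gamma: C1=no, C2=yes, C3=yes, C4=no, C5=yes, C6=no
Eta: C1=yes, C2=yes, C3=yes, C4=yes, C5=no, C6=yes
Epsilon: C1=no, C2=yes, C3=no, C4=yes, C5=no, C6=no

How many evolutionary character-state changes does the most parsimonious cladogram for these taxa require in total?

7

Character polarity is set by the outgroup: the derived state is whichever differs from the outgroup's state, so for C3, C5, C6 the derived state is 'no', and for the remaining characters it is 'yes'.
C1: derived state 'yes' in Eta only — an autapomorphy, so it tells us nothing about relationships among taxa.
All ingroup taxa share the derived state 'yes' for C2; it defines the ingroup but does not resolve relationships within it.
C3 (derived state 'no') is unique to Epsilon (autapomorphy; uninformative for grouping).
Only Epsilon and Eta show the derived state 'yes' for C4, supporting them as a clade.
C5: derived state 'no' in Beta, Epsilon, and Eta only — synapomorphy for {Beta, Epsilon, Eta}.
C6 (state 'no') occurs in Epsilon and Gamma but conflicts with the nesting implied by the other characters — most parsimoniously interpreted as homoplasy.
Most parsimonious ingroup topology: ((Beta,(Eta,Epsilon)),Gamma).
Changes per character on this tree: C1: 1; C2: 1; C3: 1; C4: 1; C5: 1; C6: 2.
Total = 7.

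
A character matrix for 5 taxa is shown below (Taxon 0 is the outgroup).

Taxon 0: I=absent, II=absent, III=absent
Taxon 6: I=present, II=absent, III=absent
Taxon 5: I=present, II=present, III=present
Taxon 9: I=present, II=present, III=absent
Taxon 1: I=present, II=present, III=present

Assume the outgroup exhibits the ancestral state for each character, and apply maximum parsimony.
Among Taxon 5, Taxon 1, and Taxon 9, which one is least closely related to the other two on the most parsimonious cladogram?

The outgroup has state 'absent' for every character, so 'present' is the derived state throughout.
I (derived state 'present') is shared by all ingroup taxa — unites the whole ingroup.
Only Taxon 1, Taxon 5, and Taxon 9 show the derived state 'present' for II, supporting them as a clade.
III (derived state 'present') is shared by Taxon 1 and Taxon 5 — a synapomorphy uniting that clade.
Most parsimonious ingroup topology: (Taxon 6,((Taxon 5,Taxon 1),Taxon 9)).
Taxon 1 and Taxon 5 share a more recent common ancestor with each other than either does with Taxon 9, so Taxon 9 is the least closely related of the three.

Taxon 9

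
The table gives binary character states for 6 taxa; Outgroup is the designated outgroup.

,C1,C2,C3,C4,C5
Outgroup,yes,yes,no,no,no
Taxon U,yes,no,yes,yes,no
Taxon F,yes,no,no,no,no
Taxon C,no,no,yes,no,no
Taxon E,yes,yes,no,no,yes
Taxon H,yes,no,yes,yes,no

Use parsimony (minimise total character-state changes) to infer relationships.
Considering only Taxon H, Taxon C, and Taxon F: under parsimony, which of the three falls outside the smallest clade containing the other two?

Taxon F

Character polarity is set by the outgroup: the derived state is whichever differs from the outgroup's state, so for C1, C2 the derived state is 'no', and for the remaining characters it is 'yes'.
C1 (derived state 'no') is unique to Taxon C (autapomorphy; uninformative for grouping).
C2: derived state 'no' in Taxon C, Taxon F, Taxon H, and Taxon U only — synapomorphy for {Taxon C, Taxon F, Taxon H, Taxon U}.
C3 (derived state 'yes') is shared by Taxon C, Taxon H, and Taxon U — a synapomorphy uniting that clade.
C4: derived state 'yes' in Taxon H and Taxon U only — synapomorphy for {Taxon H, Taxon U}.
C5: derived state 'yes' in Taxon E only — an autapomorphy, so it tells us nothing about relationships among taxa.
Most parsimonious ingroup topology: ((((Taxon U,Taxon H),Taxon C),Taxon F),Taxon E).
Taxon H and Taxon C share a more recent common ancestor with each other than either does with Taxon F, so Taxon F is the least closely related of the three.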